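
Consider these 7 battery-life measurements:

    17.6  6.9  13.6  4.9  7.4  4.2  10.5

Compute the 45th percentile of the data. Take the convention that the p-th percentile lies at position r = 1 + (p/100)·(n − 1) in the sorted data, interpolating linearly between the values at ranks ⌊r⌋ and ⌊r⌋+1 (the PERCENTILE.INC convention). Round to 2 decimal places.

Sorted: 4.2, 4.9, 6.9, 7.4, 10.5, 13.6, 17.6.
n = 7.
r = 1 + (45/100)·(7 − 1) = 1 + 2.7 = 3.7.
Rank 3 is 6.9 and rank 4 is 7.4.
Interpolate: 6.9 + 0.7·(7.4 − 6.9) = 6.9 + 0.7·0.5 = 7.25.

7.25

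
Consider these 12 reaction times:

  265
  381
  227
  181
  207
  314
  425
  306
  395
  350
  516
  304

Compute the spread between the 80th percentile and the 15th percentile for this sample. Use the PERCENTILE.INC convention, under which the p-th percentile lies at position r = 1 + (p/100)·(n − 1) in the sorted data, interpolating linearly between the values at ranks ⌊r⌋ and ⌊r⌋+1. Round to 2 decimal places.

172.20

Sorted: 181, 207, 227, 265, 304, 306, 314, 350, 381, 395, 425, 516.
n = 12.
P15: r = 2.65; ranks 2–3 are 207, 227; interpolating gives 220.
P80: r = 9.8; ranks 9–10 are 381, 395; interpolating gives 392.2.
Difference: 392.2 − 220 = 172.2.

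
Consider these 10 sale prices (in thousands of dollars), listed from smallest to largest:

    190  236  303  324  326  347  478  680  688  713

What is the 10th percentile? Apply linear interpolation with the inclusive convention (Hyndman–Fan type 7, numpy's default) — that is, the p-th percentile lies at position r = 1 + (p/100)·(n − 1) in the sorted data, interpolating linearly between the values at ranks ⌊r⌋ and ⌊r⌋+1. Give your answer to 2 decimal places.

n = 10.
r = 1 + (10/100)·(10 − 1) = 1 + 0.9 = 1.9.
Rank 1 is 190 and rank 2 is 236.
Interpolate: 190 + 0.9·(236 − 190) = 190 + 0.9·46 = 231.4.

231.40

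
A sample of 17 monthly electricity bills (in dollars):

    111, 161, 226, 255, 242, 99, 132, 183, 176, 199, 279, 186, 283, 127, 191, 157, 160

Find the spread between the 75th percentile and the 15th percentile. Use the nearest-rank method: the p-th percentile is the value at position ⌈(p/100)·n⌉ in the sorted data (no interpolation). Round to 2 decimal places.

Sorted: 99, 111, 127, 132, 157, 160, 161, 176, 183, 186, 191, 199, 226, 242, 255, 279, 283.
n = 17.
P15: rank ⌈15/100·17⌉ = 3 → 127.
P75: rank ⌈75/100·17⌉ = 13 → 226.
Difference: 226 − 127 = 99.

99.00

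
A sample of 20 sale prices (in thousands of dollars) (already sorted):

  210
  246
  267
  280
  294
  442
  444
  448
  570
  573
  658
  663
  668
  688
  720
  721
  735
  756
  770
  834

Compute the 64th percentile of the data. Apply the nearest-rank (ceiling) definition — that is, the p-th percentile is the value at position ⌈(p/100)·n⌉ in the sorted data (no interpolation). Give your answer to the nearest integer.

668

n = 20.
Position = ⌈64/100 · 20⌉ = ⌈12.8⌉ = 13.
The value at rank 13 is 668.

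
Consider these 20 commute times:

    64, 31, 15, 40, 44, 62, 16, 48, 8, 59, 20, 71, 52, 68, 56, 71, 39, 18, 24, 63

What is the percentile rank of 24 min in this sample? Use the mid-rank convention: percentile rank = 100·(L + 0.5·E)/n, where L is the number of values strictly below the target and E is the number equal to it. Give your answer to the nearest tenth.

Sorted: 8, 15, 16, 18, 20, 24, 31, 39, 40, 44, 48, 52, 56, 59, 62, 63, 64, 68, 71, 71.
Count below 24: L = 5; count equal: E = 1; n = 20.
Percentile rank = 100·(5 + 0.5·1)/20 = 100·5.5/20 = 27.5.

27.5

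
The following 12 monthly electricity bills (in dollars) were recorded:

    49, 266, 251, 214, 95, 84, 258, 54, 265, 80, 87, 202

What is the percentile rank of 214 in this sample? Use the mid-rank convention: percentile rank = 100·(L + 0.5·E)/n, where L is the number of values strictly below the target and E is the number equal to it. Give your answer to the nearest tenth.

Sorted: 49, 54, 80, 84, 87, 95, 202, 214, 251, 258, 265, 266.
Count below 214: L = 7; count equal: E = 1; n = 12.
Percentile rank = 100·(7 + 0.5·1)/12 = 100·7.5/12 = 62.5.

62.5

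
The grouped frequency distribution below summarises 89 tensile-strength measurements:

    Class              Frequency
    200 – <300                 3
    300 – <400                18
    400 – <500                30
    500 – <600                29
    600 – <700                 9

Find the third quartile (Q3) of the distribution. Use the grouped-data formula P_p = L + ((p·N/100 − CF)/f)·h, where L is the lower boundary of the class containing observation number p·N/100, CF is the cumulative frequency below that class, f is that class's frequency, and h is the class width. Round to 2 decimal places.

554.31

N = 89; target position k = 75/100 · 89 = 66.75.
Cumulative frequencies: 3, 21, 51, 80, 89.
Observation 66.75 falls in the class 500 – <600.
L = 500, CF = 51, f = 29, h = 100.
P75 = 500 + ((66.75 − 51)/29)·100 = 500 + 54.3103 = 554.31.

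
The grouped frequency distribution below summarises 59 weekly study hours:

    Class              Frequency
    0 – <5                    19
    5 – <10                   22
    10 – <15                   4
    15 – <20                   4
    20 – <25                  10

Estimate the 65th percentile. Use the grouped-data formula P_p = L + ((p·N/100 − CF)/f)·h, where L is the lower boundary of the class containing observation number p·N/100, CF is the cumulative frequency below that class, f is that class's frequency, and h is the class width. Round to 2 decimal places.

N = 59; target position k = 65/100 · 59 = 38.35.
Cumulative frequencies: 19, 41, 45, 49, 59.
Observation 38.35 falls in the class 5 – <10.
L = 5, CF = 19, f = 22, h = 5.
P65 = 5 + ((38.35 − 19)/22)·5 = 5 + 4.39773 = 9.39773.

9.40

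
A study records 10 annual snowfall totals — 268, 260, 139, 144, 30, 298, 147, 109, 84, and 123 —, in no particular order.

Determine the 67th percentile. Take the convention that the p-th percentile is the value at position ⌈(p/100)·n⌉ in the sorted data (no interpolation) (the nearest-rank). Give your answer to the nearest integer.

147

Sorted: 30, 84, 109, 123, 139, 144, 147, 260, 268, 298.
n = 10.
Position = ⌈67/100 · 10⌉ = ⌈6.7⌉ = 7.
The value at rank 7 is 147.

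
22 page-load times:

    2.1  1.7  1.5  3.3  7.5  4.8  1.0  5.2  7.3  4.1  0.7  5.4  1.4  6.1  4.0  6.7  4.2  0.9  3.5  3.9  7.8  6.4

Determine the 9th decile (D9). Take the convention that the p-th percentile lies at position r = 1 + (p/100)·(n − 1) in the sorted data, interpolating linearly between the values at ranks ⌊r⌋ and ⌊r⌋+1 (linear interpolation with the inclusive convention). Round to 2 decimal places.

Sorted: 0.7, 0.9, 1.0, 1.4, 1.5, 1.7, 2.1, 3.3, 3.5, 3.9, 4.0, 4.1, 4.2, 4.8, 5.2, 5.4, 6.1, 6.4, 6.7, 7.3, 7.5, 7.8.
n = 22.
r = 1 + (90/100)·(22 − 1) = 1 + 18.9 = 19.9.
Rank 19 is 6.7 and rank 20 is 7.3.
Interpolate: 6.7 + 0.9·(7.3 − 6.7) = 6.7 + 0.9·0.6 = 7.24.

7.24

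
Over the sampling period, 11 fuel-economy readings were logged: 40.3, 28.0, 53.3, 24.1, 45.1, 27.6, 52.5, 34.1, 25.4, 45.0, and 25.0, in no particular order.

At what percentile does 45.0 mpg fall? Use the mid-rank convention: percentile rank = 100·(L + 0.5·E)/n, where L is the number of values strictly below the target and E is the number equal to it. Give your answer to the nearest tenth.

Sorted: 24.1, 25.0, 25.4, 27.6, 28.0, 34.1, 40.3, 45.0, 45.1, 52.5, 53.3.
Count below 45.0: L = 7; count equal: E = 1; n = 11.
Percentile rank = 100·(7 + 0.5·1)/11 = 100·7.5/11 = 68.18.

68.2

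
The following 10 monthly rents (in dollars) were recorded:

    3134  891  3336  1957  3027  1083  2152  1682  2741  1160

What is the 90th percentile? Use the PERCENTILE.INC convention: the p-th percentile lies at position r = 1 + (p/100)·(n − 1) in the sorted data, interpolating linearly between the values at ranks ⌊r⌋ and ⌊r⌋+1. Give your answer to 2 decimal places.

Sorted: 891, 1083, 1160, 1682, 1957, 2152, 2741, 3027, 3134, 3336.
n = 10.
r = 1 + (90/100)·(10 − 1) = 1 + 8.1 = 9.1.
Rank 9 is 3134 and rank 10 is 3336.
Interpolate: 3134 + 0.1·(3336 − 3134) = 3134 + 0.1·202 = 3154.2.

3154.20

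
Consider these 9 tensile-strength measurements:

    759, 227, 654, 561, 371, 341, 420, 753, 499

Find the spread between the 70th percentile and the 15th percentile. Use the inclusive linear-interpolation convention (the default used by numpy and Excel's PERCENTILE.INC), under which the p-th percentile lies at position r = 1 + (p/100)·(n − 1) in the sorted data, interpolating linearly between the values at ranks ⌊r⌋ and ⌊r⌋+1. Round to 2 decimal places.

269.80

Sorted: 227, 341, 371, 420, 499, 561, 654, 753, 759.
n = 9.
P15: r = 2.2; ranks 2–3 are 341, 371; interpolating gives 347.
P70: r = 6.6; ranks 6–7 are 561, 654; interpolating gives 616.8.
Difference: 616.8 − 347 = 269.8.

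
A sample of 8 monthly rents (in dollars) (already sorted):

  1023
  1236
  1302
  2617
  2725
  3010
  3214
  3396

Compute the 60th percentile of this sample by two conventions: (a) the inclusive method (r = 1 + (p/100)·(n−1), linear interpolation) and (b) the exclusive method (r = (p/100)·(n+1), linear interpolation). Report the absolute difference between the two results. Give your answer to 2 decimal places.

57.00

n = 8.
(a) r = 5.2; between ranks 5 (2725) and 6 (3010): 2782.
(b) r = 5.4; between ranks 5 (2725) and 6 (3010): 2839.
|2782 − 2839| = 57.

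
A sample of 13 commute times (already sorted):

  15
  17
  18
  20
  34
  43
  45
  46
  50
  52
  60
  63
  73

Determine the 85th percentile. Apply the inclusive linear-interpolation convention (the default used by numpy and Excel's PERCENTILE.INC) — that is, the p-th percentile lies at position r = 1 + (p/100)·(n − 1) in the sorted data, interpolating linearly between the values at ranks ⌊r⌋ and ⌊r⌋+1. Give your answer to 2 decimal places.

n = 13.
r = 1 + (85/100)·(13 − 1) = 1 + 10.2 = 11.2.
Rank 11 is 60 and rank 12 is 63.
Interpolate: 60 + 0.2·(63 − 60) = 60 + 0.2·3 = 60.6.

60.60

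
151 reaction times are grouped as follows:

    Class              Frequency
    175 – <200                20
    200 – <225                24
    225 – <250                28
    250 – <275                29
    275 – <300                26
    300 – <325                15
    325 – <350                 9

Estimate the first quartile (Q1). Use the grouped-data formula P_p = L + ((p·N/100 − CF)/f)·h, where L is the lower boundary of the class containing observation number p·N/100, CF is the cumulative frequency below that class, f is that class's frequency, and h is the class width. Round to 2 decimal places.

218.49

N = 151; target position k = 25/100 · 151 = 37.75.
Cumulative frequencies: 20, 44, 72, 101, 127, 142, 151.
Observation 37.75 falls in the class 200 – <225.
L = 200, CF = 20, f = 24, h = 25.
P25 = 200 + ((37.75 − 20)/24)·25 = 200 + 18.4896 = 218.49.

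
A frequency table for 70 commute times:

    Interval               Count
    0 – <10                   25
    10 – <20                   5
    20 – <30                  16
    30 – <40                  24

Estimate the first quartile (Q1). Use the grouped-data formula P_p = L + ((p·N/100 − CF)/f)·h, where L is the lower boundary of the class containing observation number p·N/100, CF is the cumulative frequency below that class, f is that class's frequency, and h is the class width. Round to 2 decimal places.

7.00

N = 70; target position k = 25/100 · 70 = 17.5.
Cumulative frequencies: 25, 30, 46, 70.
Observation 17.5 falls in the class 0 – <10.
L = 0, CF = 0, f = 25, h = 10.
P25 = 0 + ((17.5 − 0)/25)·10 = 0 + 7 = 7.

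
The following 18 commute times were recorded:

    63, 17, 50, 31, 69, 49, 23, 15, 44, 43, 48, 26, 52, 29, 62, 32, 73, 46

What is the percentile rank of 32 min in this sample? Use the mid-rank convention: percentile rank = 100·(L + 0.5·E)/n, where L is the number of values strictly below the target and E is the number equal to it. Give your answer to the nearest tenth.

Sorted: 15, 17, 23, 26, 29, 31, 32, 43, 44, 46, 48, 49, 50, 52, 62, 63, 69, 73.
Count below 32: L = 6; count equal: E = 1; n = 18.
Percentile rank = 100·(6 + 0.5·1)/18 = 100·6.5/18 = 36.11.

36.1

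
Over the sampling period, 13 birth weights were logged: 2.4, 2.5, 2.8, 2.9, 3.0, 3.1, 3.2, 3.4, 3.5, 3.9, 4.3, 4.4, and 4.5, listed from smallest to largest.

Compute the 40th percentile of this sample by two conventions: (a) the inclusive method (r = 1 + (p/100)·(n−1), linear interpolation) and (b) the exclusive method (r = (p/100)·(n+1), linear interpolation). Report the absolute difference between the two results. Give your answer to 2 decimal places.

n = 13.
(a) r = 5.8; between ranks 5 (3.0) and 6 (3.1): 3.08.
(b) r = 5.6; between ranks 5 (3.0) and 6 (3.1): 3.06.
|3.08 − 3.06| = 0.02.

0.02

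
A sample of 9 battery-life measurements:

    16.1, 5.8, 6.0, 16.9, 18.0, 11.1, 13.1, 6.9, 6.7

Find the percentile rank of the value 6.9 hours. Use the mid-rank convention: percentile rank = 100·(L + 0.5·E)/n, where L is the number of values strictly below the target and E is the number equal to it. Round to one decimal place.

Sorted: 5.8, 6.0, 6.7, 6.9, 11.1, 13.1, 16.1, 16.9, 18.0.
Count below 6.9: L = 3; count equal: E = 1; n = 9.
Percentile rank = 100·(3 + 0.5·1)/9 = 100·3.5/9 = 38.89.

38.9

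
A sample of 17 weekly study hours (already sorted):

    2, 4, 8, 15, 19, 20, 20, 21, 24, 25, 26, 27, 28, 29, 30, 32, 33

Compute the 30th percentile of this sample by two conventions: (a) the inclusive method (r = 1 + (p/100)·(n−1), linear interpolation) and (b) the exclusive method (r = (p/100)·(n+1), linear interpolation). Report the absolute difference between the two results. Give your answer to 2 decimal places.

n = 17.
(a) r = 5.8; between ranks 5 (19) and 6 (20): 19.8.
(b) r = 5.4; between ranks 5 (19) and 6 (20): 19.4.
|19.8 − 19.4| = 0.4.

0.40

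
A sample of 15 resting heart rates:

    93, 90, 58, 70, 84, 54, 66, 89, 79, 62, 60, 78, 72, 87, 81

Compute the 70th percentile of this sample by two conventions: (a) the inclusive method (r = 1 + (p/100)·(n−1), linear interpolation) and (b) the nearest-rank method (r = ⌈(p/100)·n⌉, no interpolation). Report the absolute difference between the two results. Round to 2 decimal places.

0.60

Sorted: 54, 58, 60, 62, 66, 70, 72, 78, 79, 81, 84, 87, 89, 90, 93.
n = 15.
(a) r = 10.8; between ranks 10 (81) and 11 (84): 83.4.
(b) the nearest-rank method: rank 11 → 84.
|83.4 − 84| = 0.6.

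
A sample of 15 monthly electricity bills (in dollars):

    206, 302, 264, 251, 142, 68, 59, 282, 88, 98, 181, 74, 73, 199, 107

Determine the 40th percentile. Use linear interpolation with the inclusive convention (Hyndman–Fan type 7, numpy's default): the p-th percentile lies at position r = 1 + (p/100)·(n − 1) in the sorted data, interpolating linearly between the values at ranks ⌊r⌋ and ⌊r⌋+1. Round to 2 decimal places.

Sorted: 59, 68, 73, 74, 88, 98, 107, 142, 181, 199, 206, 251, 264, 282, 302.
n = 15.
r = 1 + (40/100)·(15 − 1) = 1 + 5.6 = 6.6.
Rank 6 is 98 and rank 7 is 107.
Interpolate: 98 + 0.6·(107 − 98) = 98 + 0.6·9 = 103.4.

103.40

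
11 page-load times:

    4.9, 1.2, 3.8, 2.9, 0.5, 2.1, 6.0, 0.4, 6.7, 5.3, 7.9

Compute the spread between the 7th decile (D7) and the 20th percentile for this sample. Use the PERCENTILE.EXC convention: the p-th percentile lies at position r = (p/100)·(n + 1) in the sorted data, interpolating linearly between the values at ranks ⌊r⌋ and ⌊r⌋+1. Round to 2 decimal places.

Sorted: 0.4, 0.5, 1.2, 2.1, 2.9, 3.8, 4.9, 5.3, 6.0, 6.7, 7.9.
n = 11.
P20: r = 2.4; ranks 2–3 are 0.5, 1.2; interpolating gives 0.78.
P70: r = 8.4; ranks 8–9 are 5.3, 6.0; interpolating gives 5.58.
Difference: 5.58 − 0.78 = 4.8.

4.80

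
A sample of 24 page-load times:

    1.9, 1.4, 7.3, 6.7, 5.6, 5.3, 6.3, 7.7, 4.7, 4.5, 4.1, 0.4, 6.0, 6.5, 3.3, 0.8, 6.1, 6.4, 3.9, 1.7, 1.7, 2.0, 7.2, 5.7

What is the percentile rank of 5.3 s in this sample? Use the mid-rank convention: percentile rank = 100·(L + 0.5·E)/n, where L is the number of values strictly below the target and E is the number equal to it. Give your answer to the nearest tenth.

52.1

Sorted: 0.4, 0.8, 1.4, 1.7, 1.7, 1.9, 2.0, 3.3, 3.9, 4.1, 4.5, 4.7, 5.3, 5.6, 5.7, 6.0, 6.1, 6.3, 6.4, 6.5, 6.7, 7.2, 7.3, 7.7.
Count below 5.3: L = 12; count equal: E = 1; n = 24.
Percentile rank = 100·(12 + 0.5·1)/24 = 100·12.5/24 = 52.08.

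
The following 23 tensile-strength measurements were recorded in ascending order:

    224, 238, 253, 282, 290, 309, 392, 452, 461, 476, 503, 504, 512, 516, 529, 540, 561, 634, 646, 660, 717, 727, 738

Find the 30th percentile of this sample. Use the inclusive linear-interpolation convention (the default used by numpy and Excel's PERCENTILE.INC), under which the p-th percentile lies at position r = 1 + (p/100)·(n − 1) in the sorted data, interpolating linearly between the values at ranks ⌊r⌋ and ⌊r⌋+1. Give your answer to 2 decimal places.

n = 23.
r = 1 + (30/100)·(23 − 1) = 1 + 6.6 = 7.6.
Rank 7 is 392 and rank 8 is 452.
Interpolate: 392 + 0.6·(452 − 392) = 392 + 0.6·60 = 428.

428.00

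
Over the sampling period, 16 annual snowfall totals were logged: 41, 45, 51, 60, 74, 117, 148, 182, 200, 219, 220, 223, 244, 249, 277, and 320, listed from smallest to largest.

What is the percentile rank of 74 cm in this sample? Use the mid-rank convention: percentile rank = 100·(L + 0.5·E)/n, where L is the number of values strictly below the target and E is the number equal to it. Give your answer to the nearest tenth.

Count below 74: L = 4; count equal: E = 1; n = 16.
Percentile rank = 100·(4 + 0.5·1)/16 = 100·4.5/16 = 28.12.

28.1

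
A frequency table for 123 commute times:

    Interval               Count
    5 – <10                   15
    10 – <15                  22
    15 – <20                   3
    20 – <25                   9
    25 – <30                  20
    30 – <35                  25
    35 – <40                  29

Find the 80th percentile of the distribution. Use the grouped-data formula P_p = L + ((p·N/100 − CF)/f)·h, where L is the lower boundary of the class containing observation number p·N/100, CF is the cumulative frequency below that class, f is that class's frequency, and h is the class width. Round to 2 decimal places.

N = 123; target position k = 80/100 · 123 = 98.4.
Cumulative frequencies: 15, 37, 40, 49, 69, 94, 123.
Observation 98.4 falls in the class 35 – <40.
L = 35, CF = 94, f = 29, h = 5.
P80 = 35 + ((98.4 − 94)/29)·5 = 35 + 0.758621 = 35.7586.

35.76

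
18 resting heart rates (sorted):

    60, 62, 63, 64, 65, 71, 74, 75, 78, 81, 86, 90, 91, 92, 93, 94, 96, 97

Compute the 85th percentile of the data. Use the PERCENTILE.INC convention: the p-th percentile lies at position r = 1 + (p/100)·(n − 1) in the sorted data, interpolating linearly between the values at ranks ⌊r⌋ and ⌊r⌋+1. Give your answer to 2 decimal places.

93.45

n = 18.
r = 1 + (85/100)·(18 − 1) = 1 + 14.45 = 15.45.
Rank 15 is 93 and rank 16 is 94.
Interpolate: 93 + 0.45·(94 − 93) = 93 + 0.45·1 = 93.45.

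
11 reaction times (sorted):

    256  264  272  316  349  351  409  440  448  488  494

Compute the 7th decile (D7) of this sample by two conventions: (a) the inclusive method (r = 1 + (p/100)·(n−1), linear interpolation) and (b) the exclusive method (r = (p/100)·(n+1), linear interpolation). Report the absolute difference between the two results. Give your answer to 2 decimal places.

n = 11.
(a) r = 8 → value at rank 8 = 440.
(b) r = 8.4; between ranks 8 (440) and 9 (448): 443.2.
|440 − 443.2| = 3.2.

3.20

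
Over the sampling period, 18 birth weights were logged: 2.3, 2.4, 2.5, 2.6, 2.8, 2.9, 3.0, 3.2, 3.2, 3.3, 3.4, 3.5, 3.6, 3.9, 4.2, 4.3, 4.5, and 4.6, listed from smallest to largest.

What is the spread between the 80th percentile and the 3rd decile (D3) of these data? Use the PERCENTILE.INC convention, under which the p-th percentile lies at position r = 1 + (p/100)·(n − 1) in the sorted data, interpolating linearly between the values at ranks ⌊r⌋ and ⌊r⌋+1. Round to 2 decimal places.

n = 18.
P30: r = 6.1; ranks 6–7 are 2.9, 3.0; interpolating gives 2.91.
P80: r = 14.6; ranks 14–15 are 3.9, 4.2; interpolating gives 4.08.
Difference: 4.08 − 2.91 = 1.17.

1.17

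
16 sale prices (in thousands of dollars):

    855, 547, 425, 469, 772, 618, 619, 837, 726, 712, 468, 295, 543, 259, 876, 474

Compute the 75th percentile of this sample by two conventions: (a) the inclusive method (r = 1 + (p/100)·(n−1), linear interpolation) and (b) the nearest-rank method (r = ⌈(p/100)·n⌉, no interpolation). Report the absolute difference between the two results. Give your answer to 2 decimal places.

11.50

Sorted: 259, 295, 425, 468, 469, 474, 543, 547, 618, 619, 712, 726, 772, 837, 855, 876.
n = 16.
(a) r = 12.25; between ranks 12 (726) and 13 (772): 737.5.
(b) the nearest-rank method: rank 12 → 726.
|737.5 − 726| = 11.5.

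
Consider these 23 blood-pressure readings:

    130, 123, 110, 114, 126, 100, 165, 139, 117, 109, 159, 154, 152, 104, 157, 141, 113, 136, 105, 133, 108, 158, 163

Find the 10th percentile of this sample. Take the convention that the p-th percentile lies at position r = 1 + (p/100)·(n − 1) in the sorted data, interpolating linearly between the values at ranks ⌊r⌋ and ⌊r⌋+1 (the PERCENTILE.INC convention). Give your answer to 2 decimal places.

Sorted: 100, 104, 105, 108, 109, 110, 113, 114, 117, 123, 126, 130, 133, 136, 139, 141, 152, 154, 157, 158, 159, 163, 165.
n = 23.
r = 1 + (10/100)·(23 − 1) = 1 + 2.2 = 3.2.
Rank 3 is 105 and rank 4 is 108.
Interpolate: 105 + 0.2·(108 − 105) = 105 + 0.2·3 = 105.6.

105.60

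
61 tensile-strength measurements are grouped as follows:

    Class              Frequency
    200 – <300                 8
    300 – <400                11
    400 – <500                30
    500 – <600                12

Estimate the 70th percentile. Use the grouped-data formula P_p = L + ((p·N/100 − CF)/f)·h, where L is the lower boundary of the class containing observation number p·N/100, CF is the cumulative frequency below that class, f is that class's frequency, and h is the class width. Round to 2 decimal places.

479.00

N = 61; target position k = 70/100 · 61 = 42.7.
Cumulative frequencies: 8, 19, 49, 61.
Observation 42.7 falls in the class 400 – <500.
L = 400, CF = 19, f = 30, h = 100.
P70 = 400 + ((42.7 − 19)/30)·100 = 400 + 79 = 479.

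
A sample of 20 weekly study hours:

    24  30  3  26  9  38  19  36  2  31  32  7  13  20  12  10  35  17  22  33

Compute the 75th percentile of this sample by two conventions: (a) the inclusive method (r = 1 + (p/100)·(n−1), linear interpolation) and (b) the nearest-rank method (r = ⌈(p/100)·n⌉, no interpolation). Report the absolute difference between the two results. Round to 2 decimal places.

Sorted: 2, 3, 7, 9, 10, 12, 13, 17, 19, 20, 22, 24, 26, 30, 31, 32, 33, 35, 36, 38.
n = 20.
(a) r = 15.25; between ranks 15 (31) and 16 (32): 31.25.
(b) the nearest-rank method: rank 15 → 31.
|31.25 − 31| = 0.25.

0.25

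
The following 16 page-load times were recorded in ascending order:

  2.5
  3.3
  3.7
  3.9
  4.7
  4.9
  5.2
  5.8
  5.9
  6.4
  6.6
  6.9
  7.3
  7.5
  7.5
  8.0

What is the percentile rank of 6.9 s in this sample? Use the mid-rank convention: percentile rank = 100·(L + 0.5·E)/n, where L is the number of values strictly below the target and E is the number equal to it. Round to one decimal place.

71.9

Count below 6.9: L = 11; count equal: E = 1; n = 16.
Percentile rank = 100·(11 + 0.5·1)/16 = 100·11.5/16 = 71.88.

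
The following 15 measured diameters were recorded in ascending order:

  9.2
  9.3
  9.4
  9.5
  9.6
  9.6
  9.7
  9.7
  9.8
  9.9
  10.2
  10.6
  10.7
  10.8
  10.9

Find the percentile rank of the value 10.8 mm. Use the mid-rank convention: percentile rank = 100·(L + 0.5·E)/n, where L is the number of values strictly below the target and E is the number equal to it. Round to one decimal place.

Count below 10.8: L = 13; count equal: E = 1; n = 15.
Percentile rank = 100·(13 + 0.5·1)/15 = 100·13.5/15 = 90.

90.0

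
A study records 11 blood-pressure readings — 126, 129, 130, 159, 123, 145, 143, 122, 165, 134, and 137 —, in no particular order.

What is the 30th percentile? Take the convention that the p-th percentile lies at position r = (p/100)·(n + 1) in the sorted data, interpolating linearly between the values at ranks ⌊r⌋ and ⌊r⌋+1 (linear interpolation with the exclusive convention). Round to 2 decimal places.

Sorted: 122, 123, 126, 129, 130, 134, 137, 143, 145, 159, 165.
n = 11.
r = (30/100)·(11 + 1) = 3.6.
Rank 3 is 126 and rank 4 is 129.
Interpolate: 126 + 0.6·(129 − 126) = 126 + 0.6·3 = 127.8.

127.80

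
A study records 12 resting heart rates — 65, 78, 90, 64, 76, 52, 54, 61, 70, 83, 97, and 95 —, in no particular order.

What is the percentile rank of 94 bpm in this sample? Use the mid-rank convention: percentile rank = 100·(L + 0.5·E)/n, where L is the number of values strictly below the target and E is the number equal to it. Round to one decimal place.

Sorted: 52, 54, 61, 64, 65, 70, 76, 78, 83, 90, 95, 97.
Count below 94: L = 10; count equal: E = 0; n = 12.
Percentile rank = 100·(10 + 0.5·0)/12 = 100·10/12 = 83.33.

83.3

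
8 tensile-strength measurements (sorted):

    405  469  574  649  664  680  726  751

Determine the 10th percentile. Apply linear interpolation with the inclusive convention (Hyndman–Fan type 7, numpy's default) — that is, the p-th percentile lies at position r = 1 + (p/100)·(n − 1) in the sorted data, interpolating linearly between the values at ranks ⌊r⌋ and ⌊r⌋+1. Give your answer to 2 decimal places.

n = 8.
r = 1 + (10/100)·(8 − 1) = 1 + 0.7 = 1.7.
Rank 1 is 405 and rank 2 is 469.
Interpolate: 405 + 0.7·(469 − 405) = 405 + 0.7·64 = 449.8.

449.80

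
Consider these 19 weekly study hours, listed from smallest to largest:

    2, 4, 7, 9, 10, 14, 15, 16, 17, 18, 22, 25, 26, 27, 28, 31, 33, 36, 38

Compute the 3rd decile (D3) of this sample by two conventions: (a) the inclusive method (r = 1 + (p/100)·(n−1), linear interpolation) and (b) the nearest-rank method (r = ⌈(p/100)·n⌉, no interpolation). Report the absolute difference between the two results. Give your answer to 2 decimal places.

n = 19.
(a) r = 6.4; between ranks 6 (14) and 7 (15): 14.4.
(b) the nearest-rank method: rank 6 → 14.
|14.4 − 14| = 0.4.

0.40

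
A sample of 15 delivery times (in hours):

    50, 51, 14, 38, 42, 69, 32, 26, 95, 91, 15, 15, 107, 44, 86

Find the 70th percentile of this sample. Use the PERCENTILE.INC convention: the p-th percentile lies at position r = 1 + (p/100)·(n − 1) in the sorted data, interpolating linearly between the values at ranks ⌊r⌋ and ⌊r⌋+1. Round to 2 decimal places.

Sorted: 14, 15, 15, 26, 32, 38, 42, 44, 50, 51, 69, 86, 91, 95, 107.
n = 15.
r = 1 + (70/100)·(15 − 1) = 1 + 9.8 = 10.8.
Rank 10 is 51 and rank 11 is 69.
Interpolate: 51 + 0.8·(69 − 51) = 51 + 0.8·18 = 65.4.

65.40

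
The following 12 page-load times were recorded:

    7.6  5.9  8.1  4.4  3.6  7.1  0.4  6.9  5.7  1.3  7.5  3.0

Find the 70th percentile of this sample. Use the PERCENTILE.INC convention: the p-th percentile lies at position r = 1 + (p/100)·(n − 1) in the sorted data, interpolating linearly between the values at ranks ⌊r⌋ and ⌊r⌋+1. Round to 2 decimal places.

7.04

Sorted: 0.4, 1.3, 3.0, 3.6, 4.4, 5.7, 5.9, 6.9, 7.1, 7.5, 7.6, 8.1.
n = 12.
r = 1 + (70/100)·(12 − 1) = 1 + 7.7 = 8.7.
Rank 8 is 6.9 and rank 9 is 7.1.
Interpolate: 6.9 + 0.7·(7.1 − 6.9) = 6.9 + 0.7·0.2 = 7.04.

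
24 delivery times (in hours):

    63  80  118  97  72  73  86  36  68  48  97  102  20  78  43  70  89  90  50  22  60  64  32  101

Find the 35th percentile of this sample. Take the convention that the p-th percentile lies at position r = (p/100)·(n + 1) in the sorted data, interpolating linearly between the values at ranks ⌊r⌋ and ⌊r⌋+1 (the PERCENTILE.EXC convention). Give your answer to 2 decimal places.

62.25

Sorted: 20, 22, 32, 36, 43, 48, 50, 60, 63, 64, 68, 70, 72, 73, 78, 80, 86, 89, 90, 97, 97, 101, 102, 118.
n = 24.
r = (35/100)·(24 + 1) = 8.75.
Rank 8 is 60 and rank 9 is 63.
Interpolate: 60 + 0.75·(63 − 60) = 60 + 0.75·3 = 62.25.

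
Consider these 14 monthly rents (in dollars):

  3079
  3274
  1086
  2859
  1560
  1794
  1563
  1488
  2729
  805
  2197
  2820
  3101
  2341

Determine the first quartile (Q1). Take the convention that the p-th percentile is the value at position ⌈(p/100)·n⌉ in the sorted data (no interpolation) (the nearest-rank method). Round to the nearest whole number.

Sorted: 805, 1086, 1488, 1560, 1563, 1794, 2197, 2341, 2729, 2820, 2859, 3079, 3101, 3274.
n = 14.
Position = ⌈25/100 · 14⌉ = ⌈3.5⌉ = 4.
The value at rank 4 is 1560.

1560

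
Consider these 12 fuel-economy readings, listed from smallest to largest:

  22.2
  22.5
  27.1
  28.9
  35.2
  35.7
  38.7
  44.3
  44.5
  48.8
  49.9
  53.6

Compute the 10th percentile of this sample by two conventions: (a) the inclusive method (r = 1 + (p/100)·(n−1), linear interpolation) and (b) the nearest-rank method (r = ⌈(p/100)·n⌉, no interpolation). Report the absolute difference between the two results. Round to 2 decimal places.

0.46

n = 12.
(a) r = 2.1; between ranks 2 (22.5) and 3 (27.1): 22.96.
(b) the nearest-rank method: rank 2 → 22.5.
|22.96 − 22.5| = 0.46.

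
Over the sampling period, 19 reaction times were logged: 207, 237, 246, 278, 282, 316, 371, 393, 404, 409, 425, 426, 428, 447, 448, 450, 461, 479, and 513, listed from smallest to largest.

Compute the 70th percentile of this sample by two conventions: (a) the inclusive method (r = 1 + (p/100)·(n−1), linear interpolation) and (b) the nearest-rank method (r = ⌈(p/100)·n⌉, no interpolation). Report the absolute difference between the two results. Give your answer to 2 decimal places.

n = 19.
(a) r = 13.6; between ranks 13 (428) and 14 (447): 439.4.
(b) the nearest-rank method: rank 14 → 447.
|439.4 − 447| = 7.6.

7.60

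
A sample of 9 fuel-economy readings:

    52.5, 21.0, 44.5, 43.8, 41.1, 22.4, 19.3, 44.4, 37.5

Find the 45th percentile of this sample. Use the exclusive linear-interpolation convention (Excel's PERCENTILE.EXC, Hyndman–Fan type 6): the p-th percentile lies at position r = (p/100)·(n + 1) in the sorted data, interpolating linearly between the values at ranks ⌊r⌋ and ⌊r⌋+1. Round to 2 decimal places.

39.30

Sorted: 19.3, 21.0, 22.4, 37.5, 41.1, 43.8, 44.4, 44.5, 52.5.
n = 9.
r = (45/100)·(9 + 1) = 4.5.
Rank 4 is 37.5 and rank 5 is 41.1.
Interpolate: 37.5 + 0.5·(41.1 − 37.5) = 37.5 + 0.5·3.6 = 39.3.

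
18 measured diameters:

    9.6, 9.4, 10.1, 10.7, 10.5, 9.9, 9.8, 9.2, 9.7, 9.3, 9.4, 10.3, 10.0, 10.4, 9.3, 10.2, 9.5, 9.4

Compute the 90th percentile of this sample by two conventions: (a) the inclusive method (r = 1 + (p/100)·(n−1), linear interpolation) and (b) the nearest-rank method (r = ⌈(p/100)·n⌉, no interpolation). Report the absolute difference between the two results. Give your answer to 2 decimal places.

0.07

Sorted: 9.2, 9.3, 9.3, 9.4, 9.4, 9.4, 9.5, 9.6, 9.7, 9.8, 9.9, 10.0, 10.1, 10.2, 10.3, 10.4, 10.5, 10.7.
n = 18.
(a) r = 16.3; between ranks 16 (10.4) and 17 (10.5): 10.43.
(b) the nearest-rank method: rank 17 → 10.5.
|10.43 − 10.5| = 0.07.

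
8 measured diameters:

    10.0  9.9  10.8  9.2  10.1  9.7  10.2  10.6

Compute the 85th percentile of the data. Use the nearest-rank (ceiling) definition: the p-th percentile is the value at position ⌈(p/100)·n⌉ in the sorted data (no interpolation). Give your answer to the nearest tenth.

Sorted: 9.2, 9.7, 9.9, 10.0, 10.1, 10.2, 10.6, 10.8.
n = 8.
Position = ⌈85/100 · 8⌉ = ⌈6.8⌉ = 7.
The value at rank 7 is 10.6.

10.6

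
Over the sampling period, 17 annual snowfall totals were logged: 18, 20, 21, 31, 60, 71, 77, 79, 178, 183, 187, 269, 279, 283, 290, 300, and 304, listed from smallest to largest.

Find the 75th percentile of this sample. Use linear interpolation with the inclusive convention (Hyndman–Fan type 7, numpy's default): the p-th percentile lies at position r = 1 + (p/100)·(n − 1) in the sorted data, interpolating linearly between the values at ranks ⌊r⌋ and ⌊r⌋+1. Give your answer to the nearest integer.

279

n = 17.
r = 1 + (75/100)·(17 − 1) = 1 + 12 = 13.
r is an integer, so P75 is the value at rank 13: 279.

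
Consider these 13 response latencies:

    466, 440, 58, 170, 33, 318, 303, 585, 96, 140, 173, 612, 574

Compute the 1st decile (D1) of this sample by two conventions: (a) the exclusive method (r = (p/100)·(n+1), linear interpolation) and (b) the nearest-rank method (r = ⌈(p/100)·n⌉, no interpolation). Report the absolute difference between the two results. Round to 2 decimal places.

15.00

Sorted: 33, 58, 96, 140, 170, 173, 303, 318, 440, 466, 574, 585, 612.
n = 13.
(a) r = 1.4; between ranks 1 (33) and 2 (58): 43.
(b) the nearest-rank method: rank 2 → 58.
|43 − 58| = 15.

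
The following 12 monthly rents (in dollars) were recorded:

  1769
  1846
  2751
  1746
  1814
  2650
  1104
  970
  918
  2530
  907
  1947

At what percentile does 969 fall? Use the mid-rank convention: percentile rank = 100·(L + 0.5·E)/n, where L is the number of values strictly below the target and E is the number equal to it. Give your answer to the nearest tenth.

Sorted: 907, 918, 970, 1104, 1746, 1769, 1814, 1846, 1947, 2530, 2650, 2751.
Count below 969: L = 2; count equal: E = 0; n = 12.
Percentile rank = 100·(2 + 0.5·0)/12 = 100·2/12 = 16.67.

16.7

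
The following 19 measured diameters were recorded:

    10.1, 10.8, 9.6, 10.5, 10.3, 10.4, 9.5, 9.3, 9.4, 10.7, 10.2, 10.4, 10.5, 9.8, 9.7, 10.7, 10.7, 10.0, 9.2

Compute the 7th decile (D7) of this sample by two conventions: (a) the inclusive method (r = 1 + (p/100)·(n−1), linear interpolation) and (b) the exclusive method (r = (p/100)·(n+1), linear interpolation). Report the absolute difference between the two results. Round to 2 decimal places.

Sorted: 9.2, 9.3, 9.4, 9.5, 9.6, 9.7, 9.8, 10.0, 10.1, 10.2, 10.3, 10.4, 10.4, 10.5, 10.5, 10.7, 10.7, 10.7, 10.8.
n = 19.
(a) r = 13.6; between ranks 13 (10.4) and 14 (10.5): 10.46.
(b) r = 14 → value at rank 14 = 10.5.
|10.46 − 10.5| = 0.04.

0.04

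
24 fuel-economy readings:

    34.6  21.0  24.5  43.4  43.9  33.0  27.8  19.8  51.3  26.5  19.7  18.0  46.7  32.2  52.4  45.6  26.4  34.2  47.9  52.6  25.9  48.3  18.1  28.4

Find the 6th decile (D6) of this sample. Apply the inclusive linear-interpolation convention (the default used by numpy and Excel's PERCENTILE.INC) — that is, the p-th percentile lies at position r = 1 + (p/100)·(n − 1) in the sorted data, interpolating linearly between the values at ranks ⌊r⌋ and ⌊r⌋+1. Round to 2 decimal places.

Sorted: 18.0, 18.1, 19.7, 19.8, 21.0, 24.5, 25.9, 26.4, 26.5, 27.8, 28.4, 32.2, 33.0, 34.2, 34.6, 43.4, 43.9, 45.6, 46.7, 47.9, 48.3, 51.3, 52.4, 52.6.
n = 24.
r = 1 + (60/100)·(24 − 1) = 1 + 13.8 = 14.8.
Rank 14 is 34.2 and rank 15 is 34.6.
Interpolate: 34.2 + 0.8·(34.6 − 34.2) = 34.2 + 0.8·0.4 = 34.52.

34.52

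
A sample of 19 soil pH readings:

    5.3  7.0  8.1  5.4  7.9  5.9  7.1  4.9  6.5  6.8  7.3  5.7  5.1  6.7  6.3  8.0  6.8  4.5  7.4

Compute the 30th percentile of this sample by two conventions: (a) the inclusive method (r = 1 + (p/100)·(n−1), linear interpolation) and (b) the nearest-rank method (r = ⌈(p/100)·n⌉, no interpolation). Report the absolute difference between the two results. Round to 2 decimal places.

Sorted: 4.5, 4.9, 5.1, 5.3, 5.4, 5.7, 5.9, 6.3, 6.5, 6.7, 6.8, 6.8, 7.0, 7.1, 7.3, 7.4, 7.9, 8.0, 8.1.
n = 19.
(a) r = 6.4; between ranks 6 (5.7) and 7 (5.9): 5.78.
(b) the nearest-rank method: rank 6 → 5.7.
|5.78 − 5.7| = 0.08.

0.08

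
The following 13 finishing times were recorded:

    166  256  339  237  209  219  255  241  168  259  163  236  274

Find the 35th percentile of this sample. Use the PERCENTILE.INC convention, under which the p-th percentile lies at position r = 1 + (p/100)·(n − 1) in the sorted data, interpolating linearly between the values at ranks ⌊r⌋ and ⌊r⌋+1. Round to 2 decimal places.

222.40

Sorted: 163, 166, 168, 209, 219, 236, 237, 241, 255, 256, 259, 274, 339.
n = 13.
r = 1 + (35/100)·(13 − 1) = 1 + 4.2 = 5.2.
Rank 5 is 219 and rank 6 is 236.
Interpolate: 219 + 0.2·(236 − 219) = 219 + 0.2·17 = 222.4.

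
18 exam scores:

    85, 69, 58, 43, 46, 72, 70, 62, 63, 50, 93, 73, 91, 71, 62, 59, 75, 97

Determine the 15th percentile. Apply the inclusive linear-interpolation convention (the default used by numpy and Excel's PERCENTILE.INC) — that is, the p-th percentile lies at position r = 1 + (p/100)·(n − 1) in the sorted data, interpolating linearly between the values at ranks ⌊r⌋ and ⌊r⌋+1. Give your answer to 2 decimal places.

54.40

Sorted: 43, 46, 50, 58, 59, 62, 62, 63, 69, 70, 71, 72, 73, 75, 85, 91, 93, 97.
n = 18.
r = 1 + (15/100)·(18 − 1) = 1 + 2.55 = 3.55.
Rank 3 is 50 and rank 4 is 58.
Interpolate: 50 + 0.55·(58 − 50) = 50 + 0.55·8 = 54.4.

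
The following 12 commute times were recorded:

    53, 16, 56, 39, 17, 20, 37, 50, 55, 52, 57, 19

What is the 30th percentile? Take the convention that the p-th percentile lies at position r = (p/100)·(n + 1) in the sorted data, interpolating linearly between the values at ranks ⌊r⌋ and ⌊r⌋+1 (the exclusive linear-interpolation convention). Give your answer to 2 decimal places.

Sorted: 16, 17, 19, 20, 37, 39, 50, 52, 53, 55, 56, 57.
n = 12.
r = (30/100)·(12 + 1) = 3.9.
Rank 3 is 19 and rank 4 is 20.
Interpolate: 19 + 0.9·(20 − 19) = 19 + 0.9·1 = 19.9.

19.90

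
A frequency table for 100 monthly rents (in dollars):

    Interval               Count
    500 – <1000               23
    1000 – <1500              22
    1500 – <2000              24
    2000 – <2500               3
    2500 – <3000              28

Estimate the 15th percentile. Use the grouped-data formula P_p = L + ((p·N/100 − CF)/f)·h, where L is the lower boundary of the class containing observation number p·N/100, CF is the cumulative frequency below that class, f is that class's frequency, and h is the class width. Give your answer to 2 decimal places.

826.09

N = 100; target position k = 15/100 · 100 = 15.
Cumulative frequencies: 23, 45, 69, 72, 100.
Observation 15 falls in the class 500 – <1000.
L = 500, CF = 0, f = 23, h = 500.
P15 = 500 + ((15 − 0)/23)·500 = 500 + 326.087 = 826.087.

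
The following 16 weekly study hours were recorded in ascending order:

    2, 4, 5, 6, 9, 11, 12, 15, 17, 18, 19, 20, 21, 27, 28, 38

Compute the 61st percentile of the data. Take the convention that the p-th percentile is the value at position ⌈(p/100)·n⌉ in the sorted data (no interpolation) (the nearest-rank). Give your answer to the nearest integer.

18

n = 16.
Position = ⌈61/100 · 16⌉ = ⌈9.76⌉ = 10.
The value at rank 10 is 18.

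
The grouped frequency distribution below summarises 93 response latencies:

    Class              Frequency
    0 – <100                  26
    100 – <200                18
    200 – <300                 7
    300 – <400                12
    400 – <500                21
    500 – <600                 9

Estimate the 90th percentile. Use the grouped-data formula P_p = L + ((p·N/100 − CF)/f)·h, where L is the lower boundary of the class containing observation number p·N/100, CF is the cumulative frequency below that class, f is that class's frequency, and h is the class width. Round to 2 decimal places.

498.57

N = 93; target position k = 90/100 · 93 = 83.7.
Cumulative frequencies: 26, 44, 51, 63, 84, 93.
Observation 83.7 falls in the class 400 – <500.
L = 400, CF = 63, f = 21, h = 100.
P90 = 400 + ((83.7 − 63)/21)·100 = 400 + 98.5714 = 498.571.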